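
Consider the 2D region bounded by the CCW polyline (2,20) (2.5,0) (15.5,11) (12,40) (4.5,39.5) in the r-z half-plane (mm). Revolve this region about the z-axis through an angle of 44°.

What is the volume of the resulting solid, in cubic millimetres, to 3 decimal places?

Profile (r,z), 5 vertices: (2,20) (2.5,0) (15.5,11) (12,40) (4.5,39.5)
edge 0: (2,20)→(2.5,0)  cross = 2·0 − 2.5·20 = -50.0000; (r_i+r_j)·cross = 4.5·-50.0000 = -225.0000
edge 1: (2.5,0)→(15.5,11)  cross = 2.5·11 − 15.5·0 = 27.5000; (r_i+r_j)·cross = 18·27.5000 = 495.0000
edge 2: (15.5,11)→(12,40)  cross = 15.5·40 − 12·11 = 488.0000; (r_i+r_j)·cross = 27.5·488.0000 = 13420.0000
edge 3: (12,40)→(4.5,39.5)  cross = 12·39.5 − 4.5·40 = 294.0000; (r_i+r_j)·cross = 16.5·294.0000 = 4851.0000
edge 4: (4.5,39.5)→(2,20)  cross = 4.5·20 − 2·39.5 = 11.0000; (r_i+r_j)·cross = 6.5·11.0000 = 71.5000
Σcross = 770.5000 → A = |Σcross|/2 = 385.2500 mm²
Σ(r_i+r_j)·cross = 18612.5000 → first moment M = |Σ|/6 = 3102.0833
R_c = M/A = 3102.0833/385.2500 = 8.0521 mm
θ = 44° = 0.767945 rad
V = θ·R_c·A = 0.767945·8.0521·385.2500 = 2382.229 mm³

Volume = 2382.229 mm³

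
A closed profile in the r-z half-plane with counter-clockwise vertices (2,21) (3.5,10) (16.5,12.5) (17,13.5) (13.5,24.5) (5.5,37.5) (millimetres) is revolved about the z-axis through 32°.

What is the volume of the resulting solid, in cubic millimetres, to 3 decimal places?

Profile (r,z), 6 vertices: (2,21) (3.5,10) (16.5,12.5) (17,13.5) (13.5,24.5) (5.5,37.5)
edge 0: (2,21)→(3.5,10)  cross = 2·10 − 3.5·21 = -53.5000; (r_i+r_j)·cross = 5.5·-53.5000 = -294.2500
edge 1: (3.5,10)→(16.5,12.5)  cross = 3.5·12.5 − 16.5·10 = -121.2500; (r_i+r_j)·cross = 20·-121.2500 = -2425.0000
edge 2: (16.5,12.5)→(17,13.5)  cross = 16.5·13.5 − 17·12.5 = 10.2500; (r_i+r_j)·cross = 33.5·10.2500 = 343.3750
edge 3: (17,13.5)→(13.5,24.5)  cross = 17·24.5 − 13.5·13.5 = 234.2500; (r_i+r_j)·cross = 30.5·234.2500 = 7144.6250
edge 4: (13.5,24.5)→(5.5,37.5)  cross = 13.5·37.5 − 5.5·24.5 = 371.5000; (r_i+r_j)·cross = 19·371.5000 = 7058.5000
edge 5: (5.5,37.5)→(2,21)  cross = 5.5·21 − 2·37.5 = 40.5000; (r_i+r_j)·cross = 7.5·40.5000 = 303.7500
Σcross = 481.7500 → A = |Σcross|/2 = 240.8750 mm²
Σ(r_i+r_j)·cross = 12131.0000 → first moment M = |Σ|/6 = 2021.8333
R_c = M/A = 2021.8333/240.8750 = 8.3937 mm
θ = 32° = 0.558505 rad
V = θ·R_c·A = 0.558505·8.3937·240.8750 = 1129.205 mm³

Volume = 1129.205 mm³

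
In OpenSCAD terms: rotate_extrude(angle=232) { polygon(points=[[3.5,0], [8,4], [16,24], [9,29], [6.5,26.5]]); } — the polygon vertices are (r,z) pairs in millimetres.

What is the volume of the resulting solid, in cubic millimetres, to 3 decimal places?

Volume = 6263.044 mm³

Profile (r,z), 5 vertices: (3.5,0) (8,4) (16,24) (9,29) (6.5,26.5)
edge 0: (3.5,0)→(8,4)  cross = 3.5·4 − 8·0 = 14.0000; (r_i+r_j)·cross = 11.5·14.0000 = 161.0000
edge 1: (8,4)→(16,24)  cross = 8·24 − 16·4 = 128.0000; (r_i+r_j)·cross = 24·128.0000 = 3072.0000
edge 2: (16,24)→(9,29)  cross = 16·29 − 9·24 = 248.0000; (r_i+r_j)·cross = 25·248.0000 = 6200.0000
edge 3: (9,29)→(6.5,26.5)  cross = 9·26.5 − 6.5·29 = 50.0000; (r_i+r_j)·cross = 15.5·50.0000 = 775.0000
edge 4: (6.5,26.5)→(3.5,0)  cross = 6.5·0 − 3.5·26.5 = -92.7500; (r_i+r_j)·cross = 10·-92.7500 = -927.5000
Σcross = 347.2500 → A = |Σcross|/2 = 173.6250 mm²
Σ(r_i+r_j)·cross = 9280.5000 → first moment M = |Σ|/6 = 1546.7500
R_c = M/A = 1546.7500/173.6250 = 8.9086 mm
θ = 232° = 4.049164 rad
V = θ·R_c·A = 4.049164·8.9086·173.6250 = 6263.044 mm³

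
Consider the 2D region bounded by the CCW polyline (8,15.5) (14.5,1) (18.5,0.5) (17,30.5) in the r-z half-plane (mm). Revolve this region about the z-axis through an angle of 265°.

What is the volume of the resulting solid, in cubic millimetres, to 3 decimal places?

Profile (r,z), 4 vertices: (8,15.5) (14.5,1) (18.5,0.5) (17,30.5)
edge 0: (8,15.5)→(14.5,1)  cross = 8·1 − 14.5·15.5 = -216.7500; (r_i+r_j)·cross = 22.5·-216.7500 = -4876.8750
edge 1: (14.5,1)→(18.5,0.5)  cross = 14.5·0.5 − 18.5·1 = -11.2500; (r_i+r_j)·cross = 33·-11.2500 = -371.2500
edge 2: (18.5,0.5)→(17,30.5)  cross = 18.5·30.5 − 17·0.5 = 555.7500; (r_i+r_j)·cross = 35.5·555.7500 = 19729.1250
edge 3: (17,30.5)→(8,15.5)  cross = 17·15.5 − 8·30.5 = 19.5000; (r_i+r_j)·cross = 25·19.5000 = 487.5000
Σcross = 347.2500 → A = |Σcross|/2 = 173.6250 mm²
Σ(r_i+r_j)·cross = 14968.5000 → first moment M = |Σ|/6 = 2494.7500
R_c = M/A = 2494.7500/173.6250 = 14.3686 mm
θ = 265° = 4.625123 rad
V = θ·R_c·A = 4.625123·14.3686·173.6250 = 11538.524 mm³

Volume = 11538.524 mm³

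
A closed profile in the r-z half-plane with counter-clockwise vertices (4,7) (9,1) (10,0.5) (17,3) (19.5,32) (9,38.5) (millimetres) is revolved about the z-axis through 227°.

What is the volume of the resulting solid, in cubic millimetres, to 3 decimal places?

Volume = 19436.491 mm³

Profile (r,z), 6 vertices: (4,7) (9,1) (10,0.5) (17,3) (19.5,32) (9,38.5)
edge 0: (4,7)→(9,1)  cross = 4·1 − 9·7 = -59.0000; (r_i+r_j)·cross = 13·-59.0000 = -767.0000
edge 1: (9,1)→(10,0.5)  cross = 9·0.5 − 10·1 = -5.5000; (r_i+r_j)·cross = 19·-5.5000 = -104.5000
edge 2: (10,0.5)→(17,3)  cross = 10·3 − 17·0.5 = 21.5000; (r_i+r_j)·cross = 27·21.5000 = 580.5000
edge 3: (17,3)→(19.5,32)  cross = 17·32 − 19.5·3 = 485.5000; (r_i+r_j)·cross = 36.5·485.5000 = 17720.7500
edge 4: (19.5,32)→(9,38.5)  cross = 19.5·38.5 − 9·32 = 462.7500; (r_i+r_j)·cross = 28.5·462.7500 = 13188.3750
edge 5: (9,38.5)→(4,7)  cross = 9·7 − 4·38.5 = -91.0000; (r_i+r_j)·cross = 13·-91.0000 = -1183.0000
Σcross = 814.2500 → A = |Σcross|/2 = 407.1250 mm²
Σ(r_i+r_j)·cross = 29435.1250 → first moment M = |Σ|/6 = 4905.8542
R_c = M/A = 4905.8542/407.1250 = 12.0500 mm
θ = 227° = 3.961897 rad
V = θ·R_c·A = 3.961897·12.0500·407.1250 = 19436.491 mm³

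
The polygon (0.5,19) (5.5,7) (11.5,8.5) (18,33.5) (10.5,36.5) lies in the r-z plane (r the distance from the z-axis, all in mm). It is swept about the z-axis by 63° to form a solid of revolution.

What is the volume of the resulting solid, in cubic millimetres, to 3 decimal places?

Profile (r,z), 5 vertices: (0.5,19) (5.5,7) (11.5,8.5) (18,33.5) (10.5,36.5)
edge 0: (0.5,19)→(5.5,7)  cross = 0.5·7 − 5.5·19 = -101.0000; (r_i+r_j)·cross = 6·-101.0000 = -606.0000
edge 1: (5.5,7)→(11.5,8.5)  cross = 5.5·8.5 − 11.5·7 = -33.7500; (r_i+r_j)·cross = 17·-33.7500 = -573.7500
edge 2: (11.5,8.5)→(18,33.5)  cross = 11.5·33.5 − 18·8.5 = 232.2500; (r_i+r_j)·cross = 29.5·232.2500 = 6851.3750
edge 3: (18,33.5)→(10.5,36.5)  cross = 18·36.5 − 10.5·33.5 = 305.2500; (r_i+r_j)·cross = 28.5·305.2500 = 8699.6250
edge 4: (10.5,36.5)→(0.5,19)  cross = 10.5·19 − 0.5·36.5 = 181.2500; (r_i+r_j)·cross = 11·181.2500 = 1993.7500
Σcross = 584.0000 → A = |Σcross|/2 = 292.0000 mm²
Σ(r_i+r_j)·cross = 16365.0000 → first moment M = |Σ|/6 = 2727.5000
R_c = M/A = 2727.5000/292.0000 = 9.3408 mm
θ = 63° = 1.099557 rad
V = θ·R_c·A = 1.099557·9.3408·292.0000 = 2999.043 mm³

Volume = 2999.043 mm³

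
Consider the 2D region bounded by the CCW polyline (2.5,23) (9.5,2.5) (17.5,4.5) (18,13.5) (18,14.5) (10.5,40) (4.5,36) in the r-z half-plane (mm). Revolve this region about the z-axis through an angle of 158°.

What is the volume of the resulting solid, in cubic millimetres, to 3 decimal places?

Volume = 10493.090 mm³

Profile (r,z), 7 vertices: (2.5,23) (9.5,2.5) (17.5,4.5) (18,13.5) (18,14.5) (10.5,40) (4.5,36)
edge 0: (2.5,23)→(9.5,2.5)  cross = 2.5·2.5 − 9.5·23 = -212.2500; (r_i+r_j)·cross = 12·-212.2500 = -2547.0000
edge 1: (9.5,2.5)→(17.5,4.5)  cross = 9.5·4.5 − 17.5·2.5 = -1.0000; (r_i+r_j)·cross = 27·-1.0000 = -27.0000
edge 2: (17.5,4.5)→(18,13.5)  cross = 17.5·13.5 − 18·4.5 = 155.2500; (r_i+r_j)·cross = 35.5·155.2500 = 5511.3750
edge 3: (18,13.5)→(18,14.5)  cross = 18·14.5 − 18·13.5 = 18.0000; (r_i+r_j)·cross = 36·18.0000 = 648.0000
edge 4: (18,14.5)→(10.5,40)  cross = 18·40 − 10.5·14.5 = 567.7500; (r_i+r_j)·cross = 28.5·567.7500 = 16180.8750
edge 5: (10.5,40)→(4.5,36)  cross = 10.5·36 − 4.5·40 = 198.0000; (r_i+r_j)·cross = 15·198.0000 = 2970.0000
edge 6: (4.5,36)→(2.5,23)  cross = 4.5·23 − 2.5·36 = 13.5000; (r_i+r_j)·cross = 7·13.5000 = 94.5000
Σcross = 739.2500 → A = |Σcross|/2 = 369.6250 mm²
Σ(r_i+r_j)·cross = 22830.7500 → first moment M = |Σ|/6 = 3805.1250
R_c = M/A = 3805.1250/369.6250 = 10.2946 mm
θ = 158° = 2.757620 rad
V = θ·R_c·A = 2.757620·10.2946·369.6250 = 10493.090 mm³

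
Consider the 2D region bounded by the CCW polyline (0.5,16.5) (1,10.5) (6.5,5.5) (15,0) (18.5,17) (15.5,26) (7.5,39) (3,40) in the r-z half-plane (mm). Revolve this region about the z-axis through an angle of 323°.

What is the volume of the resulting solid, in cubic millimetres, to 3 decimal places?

Profile (r,z), 8 vertices: (0.5,16.5) (1,10.5) (6.5,5.5) (15,0) (18.5,17) (15.5,26) (7.5,39) (3,40)
edge 0: (0.5,16.5)→(1,10.5)  cross = 0.5·10.5 − 1·16.5 = -11.2500; (r_i+r_j)·cross = 1.5·-11.2500 = -16.8750
edge 1: (1,10.5)→(6.5,5.5)  cross = 1·5.5 − 6.5·10.5 = -62.7500; (r_i+r_j)·cross = 7.5·-62.7500 = -470.6250
edge 2: (6.5,5.5)→(15,0)  cross = 6.5·0 − 15·5.5 = -82.5000; (r_i+r_j)·cross = 21.5·-82.5000 = -1773.7500
edge 3: (15,0)→(18.5,17)  cross = 15·17 − 18.5·0 = 255.0000; (r_i+r_j)·cross = 33.5·255.0000 = 8542.5000
edge 4: (18.5,17)→(15.5,26)  cross = 18.5·26 − 15.5·17 = 217.5000; (r_i+r_j)·cross = 34·217.5000 = 7395.0000
edge 5: (15.5,26)→(7.5,39)  cross = 15.5·39 − 7.5·26 = 409.5000; (r_i+r_j)·cross = 23·409.5000 = 9418.5000
edge 6: (7.5,39)→(3,40)  cross = 7.5·40 − 3·39 = 183.0000; (r_i+r_j)·cross = 10.5·183.0000 = 1921.5000
edge 7: (3,40)→(0.5,16.5)  cross = 3·16.5 − 0.5·40 = 29.5000; (r_i+r_j)·cross = 3.5·29.5000 = 103.2500
Σcross = 938.0000 → A = |Σcross|/2 = 469.0000 mm²
Σ(r_i+r_j)·cross = 25119.5000 → first moment M = |Σ|/6 = 4186.5833
R_c = M/A = 4186.5833/469.0000 = 8.9266 mm
θ = 323° = 5.637413 rad
V = θ·R_c·A = 5.637413·8.9266·469.0000 = 23601.501 mm³

Volume = 23601.501 mm³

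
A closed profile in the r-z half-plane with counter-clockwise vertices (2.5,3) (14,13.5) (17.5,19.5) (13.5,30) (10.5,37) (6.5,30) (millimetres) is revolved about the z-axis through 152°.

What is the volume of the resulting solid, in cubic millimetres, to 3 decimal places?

Profile (r,z), 6 vertices: (2.5,3) (14,13.5) (17.5,19.5) (13.5,30) (10.5,37) (6.5,30)
edge 0: (2.5,3)→(14,13.5)  cross = 2.5·13.5 − 14·3 = -8.2500; (r_i+r_j)·cross = 16.5·-8.2500 = -136.1250
edge 1: (14,13.5)→(17.5,19.5)  cross = 14·19.5 − 17.5·13.5 = 36.7500; (r_i+r_j)·cross = 31.5·36.7500 = 1157.6250
edge 2: (17.5,19.5)→(13.5,30)  cross = 17.5·30 − 13.5·19.5 = 261.7500; (r_i+r_j)·cross = 31·261.7500 = 8114.2500
edge 3: (13.5,30)→(10.5,37)  cross = 13.5·37 − 10.5·30 = 184.5000; (r_i+r_j)·cross = 24·184.5000 = 4428.0000
edge 4: (10.5,37)→(6.5,30)  cross = 10.5·30 − 6.5·37 = 74.5000; (r_i+r_j)·cross = 17·74.5000 = 1266.5000
edge 5: (6.5,30)→(2.5,3)  cross = 6.5·3 − 2.5·30 = -55.5000; (r_i+r_j)·cross = 9·-55.5000 = -499.5000
Σcross = 493.7500 → A = |Σcross|/2 = 246.8750 mm²
Σ(r_i+r_j)·cross = 14330.7500 → first moment M = |Σ|/6 = 2388.4583
R_c = M/A = 2388.4583/246.8750 = 9.6748 mm
θ = 152° = 2.652900 rad
V = θ·R_c·A = 2.652900·9.6748·246.8750 = 6336.342 mm³

Volume = 6336.342 mm³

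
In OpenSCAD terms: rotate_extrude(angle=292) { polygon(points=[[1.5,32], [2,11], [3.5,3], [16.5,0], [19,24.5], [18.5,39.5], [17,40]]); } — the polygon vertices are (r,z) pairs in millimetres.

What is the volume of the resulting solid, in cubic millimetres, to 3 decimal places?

Profile (r,z), 7 vertices: (1.5,32) (2,11) (3.5,3) (16.5,0) (19,24.5) (18.5,39.5) (17,40)
edge 0: (1.5,32)→(2,11)  cross = 1.5·11 − 2·32 = -47.5000; (r_i+r_j)·cross = 3.5·-47.5000 = -166.2500
edge 1: (2,11)→(3.5,3)  cross = 2·3 − 3.5·11 = -32.5000; (r_i+r_j)·cross = 5.5·-32.5000 = -178.7500
edge 2: (3.5,3)→(16.5,0)  cross = 3.5·0 − 16.5·3 = -49.5000; (r_i+r_j)·cross = 20·-49.5000 = -990.0000
edge 3: (16.5,0)→(19,24.5)  cross = 16.5·24.5 − 19·0 = 404.2500; (r_i+r_j)·cross = 35.5·404.2500 = 14350.8750
edge 4: (19,24.5)→(18.5,39.5)  cross = 19·39.5 − 18.5·24.5 = 297.2500; (r_i+r_j)·cross = 37.5·297.2500 = 11146.8750
edge 5: (18.5,39.5)→(17,40)  cross = 18.5·40 − 17·39.5 = 68.5000; (r_i+r_j)·cross = 35.5·68.5000 = 2431.7500
edge 6: (17,40)→(1.5,32)  cross = 17·32 − 1.5·40 = 484.0000; (r_i+r_j)·cross = 18.5·484.0000 = 8954.0000
Σcross = 1124.5000 → A = |Σcross|/2 = 562.2500 mm²
Σ(r_i+r_j)·cross = 35548.5000 → first moment M = |Σ|/6 = 5924.7500
R_c = M/A = 5924.7500/562.2500 = 10.5376 mm
θ = 292° = 5.096361 rad
V = θ·R_c·A = 5.096361·10.5376·562.2500 = 30194.667 mm³

Volume = 30194.667 mm³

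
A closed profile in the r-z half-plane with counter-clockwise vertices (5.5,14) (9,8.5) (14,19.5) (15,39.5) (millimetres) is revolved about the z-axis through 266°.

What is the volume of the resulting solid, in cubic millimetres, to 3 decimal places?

Profile (r,z), 4 vertices: (5.5,14) (9,8.5) (14,19.5) (15,39.5)
edge 0: (5.5,14)→(9,8.5)  cross = 5.5·8.5 − 9·14 = -79.2500; (r_i+r_j)·cross = 14.5·-79.2500 = -1149.1250
edge 1: (9,8.5)→(14,19.5)  cross = 9·19.5 − 14·8.5 = 56.5000; (r_i+r_j)·cross = 23·56.5000 = 1299.5000
edge 2: (14,19.5)→(15,39.5)  cross = 14·39.5 − 15·19.5 = 260.5000; (r_i+r_j)·cross = 29·260.5000 = 7554.5000
edge 3: (15,39.5)→(5.5,14)  cross = 15·14 − 5.5·39.5 = -7.2500; (r_i+r_j)·cross = 20.5·-7.2500 = -148.6250
Σcross = 230.5000 → A = |Σcross|/2 = 115.2500 mm²
Σ(r_i+r_j)·cross = 7556.2500 → first moment M = |Σ|/6 = 1259.3750
R_c = M/A = 1259.3750/115.2500 = 10.9273 mm
θ = 266° = 4.642576 rad
V = θ·R_c·A = 4.642576·10.9273·115.2500 = 5846.744 mm³

Volume = 5846.744 mm³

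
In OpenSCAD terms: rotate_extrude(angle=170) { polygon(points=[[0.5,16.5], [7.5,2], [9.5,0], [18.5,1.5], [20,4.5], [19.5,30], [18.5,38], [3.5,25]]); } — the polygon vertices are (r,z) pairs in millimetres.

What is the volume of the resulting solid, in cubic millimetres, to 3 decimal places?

Volume = 17741.039 mm³

Profile (r,z), 8 vertices: (0.5,16.5) (7.5,2) (9.5,0) (18.5,1.5) (20,4.5) (19.5,30) (18.5,38) (3.5,25)
edge 0: (0.5,16.5)→(7.5,2)  cross = 0.5·2 − 7.5·16.5 = -122.7500; (r_i+r_j)·cross = 8·-122.7500 = -982.0000
edge 1: (7.5,2)→(9.5,0)  cross = 7.5·0 − 9.5·2 = -19.0000; (r_i+r_j)·cross = 17·-19.0000 = -323.0000
edge 2: (9.5,0)→(18.5,1.5)  cross = 9.5·1.5 − 18.5·0 = 14.2500; (r_i+r_j)·cross = 28·14.2500 = 399.0000
edge 3: (18.5,1.5)→(20,4.5)  cross = 18.5·4.5 − 20·1.5 = 53.2500; (r_i+r_j)·cross = 38.5·53.2500 = 2050.1250
edge 4: (20,4.5)→(19.5,30)  cross = 20·30 − 19.5·4.5 = 512.2500; (r_i+r_j)·cross = 39.5·512.2500 = 20233.8750
edge 5: (19.5,30)→(18.5,38)  cross = 19.5·38 − 18.5·30 = 186.0000; (r_i+r_j)·cross = 38·186.0000 = 7068.0000
edge 6: (18.5,38)→(3.5,25)  cross = 18.5·25 − 3.5·38 = 329.5000; (r_i+r_j)·cross = 22·329.5000 = 7249.0000
edge 7: (3.5,25)→(0.5,16.5)  cross = 3.5·16.5 − 0.5·25 = 45.2500; (r_i+r_j)·cross = 4·45.2500 = 181.0000
Σcross = 998.7500 → A = |Σcross|/2 = 499.3750 mm²
Σ(r_i+r_j)·cross = 35876.0000 → first moment M = |Σ|/6 = 5979.3333
R_c = M/A = 5979.3333/499.3750 = 11.9736 mm
θ = 170° = 2.967060 rad
V = θ·R_c·A = 2.967060·11.9736·499.3750 = 17741.039 mm³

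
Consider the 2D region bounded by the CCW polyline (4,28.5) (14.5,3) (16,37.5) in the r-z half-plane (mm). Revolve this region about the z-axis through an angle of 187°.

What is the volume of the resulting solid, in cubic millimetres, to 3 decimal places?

Profile (r,z), 3 vertices: (4,28.5) (14.5,3) (16,37.5)
edge 0: (4,28.5)→(14.5,3)  cross = 4·3 − 14.5·28.5 = -401.2500; (r_i+r_j)·cross = 18.5·-401.2500 = -7423.1250
edge 1: (14.5,3)→(16,37.5)  cross = 14.5·37.5 − 16·3 = 495.7500; (r_i+r_j)·cross = 30.5·495.7500 = 15120.3750
edge 2: (16,37.5)→(4,28.5)  cross = 16·28.5 − 4·37.5 = 306.0000; (r_i+r_j)·cross = 20·306.0000 = 6120.0000
Σcross = 400.5000 → A = |Σcross|/2 = 200.2500 mm²
Σ(r_i+r_j)·cross = 13817.2500 → first moment M = |Σ|/6 = 2302.8750
R_c = M/A = 2302.8750/200.2500 = 11.5000 mm
θ = 187° = 3.263766 rad
V = θ·R_c·A = 3.263766·11.5000·200.2500 = 7516.044 mm³

Volume = 7516.044 mm³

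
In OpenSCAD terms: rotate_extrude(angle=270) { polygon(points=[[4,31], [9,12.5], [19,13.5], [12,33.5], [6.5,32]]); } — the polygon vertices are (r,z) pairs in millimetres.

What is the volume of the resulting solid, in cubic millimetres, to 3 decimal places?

Volume = 9685.432 mm³

Profile (r,z), 5 vertices: (4,31) (9,12.5) (19,13.5) (12,33.5) (6.5,32)
edge 0: (4,31)→(9,12.5)  cross = 4·12.5 − 9·31 = -229.0000; (r_i+r_j)·cross = 13·-229.0000 = -2977.0000
edge 1: (9,12.5)→(19,13.5)  cross = 9·13.5 − 19·12.5 = -116.0000; (r_i+r_j)·cross = 28·-116.0000 = -3248.0000
edge 2: (19,13.5)→(12,33.5)  cross = 19·33.5 − 12·13.5 = 474.5000; (r_i+r_j)·cross = 31·474.5000 = 14709.5000
edge 3: (12,33.5)→(6.5,32)  cross = 12·32 − 6.5·33.5 = 166.2500; (r_i+r_j)·cross = 18.5·166.2500 = 3075.6250
edge 4: (6.5,32)→(4,31)  cross = 6.5·31 − 4·32 = 73.5000; (r_i+r_j)·cross = 10.5·73.5000 = 771.7500
Σcross = 369.2500 → A = |Σcross|/2 = 184.6250 mm²
Σ(r_i+r_j)·cross = 12331.8750 → first moment M = |Σ|/6 = 2055.3125
R_c = M/A = 2055.3125/184.6250 = 11.1324 mm
θ = 270° = 4.712389 rad
V = θ·R_c·A = 4.712389·11.1324·184.6250 = 9685.432 mm³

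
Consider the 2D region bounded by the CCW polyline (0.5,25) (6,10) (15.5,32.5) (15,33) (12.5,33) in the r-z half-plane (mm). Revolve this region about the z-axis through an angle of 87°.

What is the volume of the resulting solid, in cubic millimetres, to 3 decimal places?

Volume = 1712.353 mm³

Profile (r,z), 5 vertices: (0.5,25) (6,10) (15.5,32.5) (15,33) (12.5,33)
edge 0: (0.5,25)→(6,10)  cross = 0.5·10 − 6·25 = -145.0000; (r_i+r_j)·cross = 6.5·-145.0000 = -942.5000
edge 1: (6,10)→(15.5,32.5)  cross = 6·32.5 − 15.5·10 = 40.0000; (r_i+r_j)·cross = 21.5·40.0000 = 860.0000
edge 2: (15.5,32.5)→(15,33)  cross = 15.5·33 − 15·32.5 = 24.0000; (r_i+r_j)·cross = 30.5·24.0000 = 732.0000
edge 3: (15,33)→(12.5,33)  cross = 15·33 − 12.5·33 = 82.5000; (r_i+r_j)·cross = 27.5·82.5000 = 2268.7500
edge 4: (12.5,33)→(0.5,25)  cross = 12.5·25 − 0.5·33 = 296.0000; (r_i+r_j)·cross = 13·296.0000 = 3848.0000
Σcross = 297.5000 → A = |Σcross|/2 = 148.7500 mm²
Σ(r_i+r_j)·cross = 6766.2500 → first moment M = |Σ|/6 = 1127.7083
R_c = M/A = 1127.7083/148.7500 = 7.5812 mm
θ = 87° = 1.518436 rad
V = θ·R_c·A = 1.518436·7.5812·148.7500 = 1712.353 mm³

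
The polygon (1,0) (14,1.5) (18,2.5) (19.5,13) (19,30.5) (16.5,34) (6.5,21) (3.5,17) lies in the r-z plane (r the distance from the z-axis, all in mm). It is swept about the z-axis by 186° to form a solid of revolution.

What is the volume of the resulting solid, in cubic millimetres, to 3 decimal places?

Profile (r,z), 8 vertices: (1,0) (14,1.5) (18,2.5) (19.5,13) (19,30.5) (16.5,34) (6.5,21) (3.5,17)
edge 0: (1,0)→(14,1.5)  cross = 1·1.5 − 14·0 = 1.5000; (r_i+r_j)·cross = 15·1.5000 = 22.5000
edge 1: (14,1.5)→(18,2.5)  cross = 14·2.5 − 18·1.5 = 8.0000; (r_i+r_j)·cross = 32·8.0000 = 256.0000
edge 2: (18,2.5)→(19.5,13)  cross = 18·13 − 19.5·2.5 = 185.2500; (r_i+r_j)·cross = 37.5·185.2500 = 6946.8750
edge 3: (19.5,13)→(19,30.5)  cross = 19.5·30.5 − 19·13 = 347.7500; (r_i+r_j)·cross = 38.5·347.7500 = 13388.3750
edge 4: (19,30.5)→(16.5,34)  cross = 19·34 − 16.5·30.5 = 142.7500; (r_i+r_j)·cross = 35.5·142.7500 = 5067.6250
edge 5: (16.5,34)→(6.5,21)  cross = 16.5·21 − 6.5·34 = 125.5000; (r_i+r_j)·cross = 23·125.5000 = 2886.5000
edge 6: (6.5,21)→(3.5,17)  cross = 6.5·17 − 3.5·21 = 37.0000; (r_i+r_j)·cross = 10·37.0000 = 370.0000
edge 7: (3.5,17)→(1,0)  cross = 3.5·0 − 1·17 = -17.0000; (r_i+r_j)·cross = 4.5·-17.0000 = -76.5000
Σcross = 830.7500 → A = |Σcross|/2 = 415.3750 mm²
Σ(r_i+r_j)·cross = 28861.3750 → first moment M = |Σ|/6 = 4810.2292
R_c = M/A = 4810.2292/415.3750 = 11.5804 mm
θ = 186° = 3.246312 rad
V = θ·R_c·A = 3.246312·11.5804·415.3750 = 15615.507 mm³

Volume = 15615.507 mm³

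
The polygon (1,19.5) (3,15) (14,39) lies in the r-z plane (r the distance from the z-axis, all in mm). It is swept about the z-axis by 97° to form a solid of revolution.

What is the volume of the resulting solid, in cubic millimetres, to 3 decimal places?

Profile (r,z), 3 vertices: (1,19.5) (3,15) (14,39)
edge 0: (1,19.5)→(3,15)  cross = 1·15 − 3·19.5 = -43.5000; (r_i+r_j)·cross = 4·-43.5000 = -174.0000
edge 1: (3,15)→(14,39)  cross = 3·39 − 14·15 = -93.0000; (r_i+r_j)·cross = 17·-93.0000 = -1581.0000
edge 2: (14,39)→(1,19.5)  cross = 14·19.5 − 1·39 = 234.0000; (r_i+r_j)·cross = 15·234.0000 = 3510.0000
Σcross = 97.5000 → A = |Σcross|/2 = 48.7500 mm²
Σ(r_i+r_j)·cross = 1755.0000 → first moment M = |Σ|/6 = 292.5000
R_c = M/A = 292.5000/48.7500 = 6.0000 mm
θ = 97° = 1.692969 rad
V = θ·R_c·A = 1.692969·6.0000·48.7500 = 495.194 mm³

Volume = 495.194 mm³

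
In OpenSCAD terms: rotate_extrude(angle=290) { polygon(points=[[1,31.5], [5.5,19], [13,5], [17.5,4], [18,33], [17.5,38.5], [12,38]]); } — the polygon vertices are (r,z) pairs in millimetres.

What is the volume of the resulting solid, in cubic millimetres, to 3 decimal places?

Volume = 22192.687 mm³

Profile (r,z), 7 vertices: (1,31.5) (5.5,19) (13,5) (17.5,4) (18,33) (17.5,38.5) (12,38)
edge 0: (1,31.5)→(5.5,19)  cross = 1·19 − 5.5·31.5 = -154.2500; (r_i+r_j)·cross = 6.5·-154.2500 = -1002.6250
edge 1: (5.5,19)→(13,5)  cross = 5.5·5 − 13·19 = -219.5000; (r_i+r_j)·cross = 18.5·-219.5000 = -4060.7500
edge 2: (13,5)→(17.5,4)  cross = 13·4 − 17.5·5 = -35.5000; (r_i+r_j)·cross = 30.5·-35.5000 = -1082.7500
edge 3: (17.5,4)→(18,33)  cross = 17.5·33 − 18·4 = 505.5000; (r_i+r_j)·cross = 35.5·505.5000 = 17945.2500
edge 4: (18,33)→(17.5,38.5)  cross = 18·38.5 − 17.5·33 = 115.5000; (r_i+r_j)·cross = 35.5·115.5000 = 4100.2500
edge 5: (17.5,38.5)→(12,38)  cross = 17.5·38 − 12·38.5 = 203.0000; (r_i+r_j)·cross = 29.5·203.0000 = 5988.5000
edge 6: (12,38)→(1,31.5)  cross = 12·31.5 − 1·38 = 340.0000; (r_i+r_j)·cross = 13·340.0000 = 4420.0000
Σcross = 754.7500 → A = |Σcross|/2 = 377.3750 mm²
Σ(r_i+r_j)·cross = 26307.8750 → first moment M = |Σ|/6 = 4384.6458
R_c = M/A = 4384.6458/377.3750 = 11.6188 mm
θ = 290° = 5.061455 rad
V = θ·R_c·A = 5.061455·11.6188·377.3750 = 22192.687 mm³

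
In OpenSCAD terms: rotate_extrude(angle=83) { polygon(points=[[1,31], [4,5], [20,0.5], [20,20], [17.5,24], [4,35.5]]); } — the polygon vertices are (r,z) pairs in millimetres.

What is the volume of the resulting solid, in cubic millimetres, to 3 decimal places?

Profile (r,z), 6 vertices: (1,31) (4,5) (20,0.5) (20,20) (17.5,24) (4,35.5)
edge 0: (1,31)→(4,5)  cross = 1·5 − 4·31 = -119.0000; (r_i+r_j)·cross = 5·-119.0000 = -595.0000
edge 1: (4,5)→(20,0.5)  cross = 4·0.5 − 20·5 = -98.0000; (r_i+r_j)·cross = 24·-98.0000 = -2352.0000
edge 2: (20,0.5)→(20,20)  cross = 20·20 − 20·0.5 = 390.0000; (r_i+r_j)·cross = 40·390.0000 = 15600.0000
edge 3: (20,20)→(17.5,24)  cross = 20·24 − 17.5·20 = 130.0000; (r_i+r_j)·cross = 37.5·130.0000 = 4875.0000
edge 4: (17.5,24)→(4,35.5)  cross = 17.5·35.5 − 4·24 = 525.2500; (r_i+r_j)·cross = 21.5·525.2500 = 11292.8750
edge 5: (4,35.5)→(1,31)  cross = 4·31 − 1·35.5 = 88.5000; (r_i+r_j)·cross = 5·88.5000 = 442.5000
Σcross = 916.7500 → A = |Σcross|/2 = 458.3750 mm²
Σ(r_i+r_j)·cross = 29263.3750 → first moment M = |Σ|/6 = 4877.2292
R_c = M/A = 4877.2292/458.3750 = 10.6403 mm
θ = 83° = 1.448623 rad
V = θ·R_c·A = 1.448623·10.6403·458.3750 = 7065.268 mm³

Volume = 7065.268 mm³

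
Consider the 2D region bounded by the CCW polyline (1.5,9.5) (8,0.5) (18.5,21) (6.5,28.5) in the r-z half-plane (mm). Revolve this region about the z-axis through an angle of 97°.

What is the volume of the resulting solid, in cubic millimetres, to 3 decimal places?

Profile (r,z), 4 vertices: (1.5,9.5) (8,0.5) (18.5,21) (6.5,28.5)
edge 0: (1.5,9.5)→(8,0.5)  cross = 1.5·0.5 − 8·9.5 = -75.2500; (r_i+r_j)·cross = 9.5·-75.2500 = -714.8750
edge 1: (8,0.5)→(18.5,21)  cross = 8·21 − 18.5·0.5 = 158.7500; (r_i+r_j)·cross = 26.5·158.7500 = 4206.8750
edge 2: (18.5,21)→(6.5,28.5)  cross = 18.5·28.5 − 6.5·21 = 390.7500; (r_i+r_j)·cross = 25·390.7500 = 9768.7500
edge 3: (6.5,28.5)→(1.5,9.5)  cross = 6.5·9.5 − 1.5·28.5 = 19.0000; (r_i+r_j)·cross = 8·19.0000 = 152.0000
Σcross = 493.2500 → A = |Σcross|/2 = 246.6250 mm²
Σ(r_i+r_j)·cross = 13412.7500 → first moment M = |Σ|/6 = 2235.4583
R_c = M/A = 2235.4583/246.6250 = 9.0642 mm
θ = 97° = 1.692969 rad
V = θ·R_c·A = 1.692969·9.0642·246.6250 = 3784.562 mm³

Volume = 3784.562 mm³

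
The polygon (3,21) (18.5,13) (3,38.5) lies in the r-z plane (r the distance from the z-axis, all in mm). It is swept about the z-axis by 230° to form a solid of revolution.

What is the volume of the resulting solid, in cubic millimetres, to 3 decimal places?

Profile (r,z), 3 vertices: (3,21) (18.5,13) (3,38.5)
edge 0: (3,21)→(18.5,13)  cross = 3·13 − 18.5·21 = -349.5000; (r_i+r_j)·cross = 21.5·-349.5000 = -7514.2500
edge 1: (18.5,13)→(3,38.5)  cross = 18.5·38.5 − 3·13 = 673.2500; (r_i+r_j)·cross = 21.5·673.2500 = 14474.8750
edge 2: (3,38.5)→(3,21)  cross = 3·21 − 3·38.5 = -52.5000; (r_i+r_j)·cross = 6·-52.5000 = -315.0000
Σcross = 271.2500 → A = |Σcross|/2 = 135.6250 mm²
Σ(r_i+r_j)·cross = 6645.6250 → first moment M = |Σ|/6 = 1107.6042
R_c = M/A = 1107.6042/135.6250 = 8.1667 mm
θ = 230° = 4.014257 rad
V = θ·R_c·A = 4.014257·8.1667·135.6250 = 4446.208 mm³

Volume = 4446.208 mm³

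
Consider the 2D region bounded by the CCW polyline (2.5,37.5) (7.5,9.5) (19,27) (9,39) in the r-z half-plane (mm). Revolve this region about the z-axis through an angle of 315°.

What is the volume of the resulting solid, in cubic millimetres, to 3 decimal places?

Volume = 13480.574 mm³

Profile (r,z), 4 vertices: (2.5,37.5) (7.5,9.5) (19,27) (9,39)
edge 0: (2.5,37.5)→(7.5,9.5)  cross = 2.5·9.5 − 7.5·37.5 = -257.5000; (r_i+r_j)·cross = 10·-257.5000 = -2575.0000
edge 1: (7.5,9.5)→(19,27)  cross = 7.5·27 − 19·9.5 = 22.0000; (r_i+r_j)·cross = 26.5·22.0000 = 583.0000
edge 2: (19,27)→(9,39)  cross = 19·39 − 9·27 = 498.0000; (r_i+r_j)·cross = 28·498.0000 = 13944.0000
edge 3: (9,39)→(2.5,37.5)  cross = 9·37.5 − 2.5·39 = 240.0000; (r_i+r_j)·cross = 11.5·240.0000 = 2760.0000
Σcross = 502.5000 → A = |Σcross|/2 = 251.2500 mm²
Σ(r_i+r_j)·cross = 14712.0000 → first moment M = |Σ|/6 = 2452.0000
R_c = M/A = 2452.0000/251.2500 = 9.7592 mm
θ = 315° = 5.497787 rad
V = θ·R_c·A = 5.497787·9.7592·251.2500 = 13480.574 mm³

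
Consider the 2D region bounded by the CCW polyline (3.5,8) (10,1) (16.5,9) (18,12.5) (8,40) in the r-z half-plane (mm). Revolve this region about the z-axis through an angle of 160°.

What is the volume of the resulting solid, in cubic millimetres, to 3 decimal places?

Volume = 8232.194 mm³

Profile (r,z), 5 vertices: (3.5,8) (10,1) (16.5,9) (18,12.5) (8,40)
edge 0: (3.5,8)→(10,1)  cross = 3.5·1 − 10·8 = -76.5000; (r_i+r_j)·cross = 13.5·-76.5000 = -1032.7500
edge 1: (10,1)→(16.5,9)  cross = 10·9 − 16.5·1 = 73.5000; (r_i+r_j)·cross = 26.5·73.5000 = 1947.7500
edge 2: (16.5,9)→(18,12.5)  cross = 16.5·12.5 − 18·9 = 44.2500; (r_i+r_j)·cross = 34.5·44.2500 = 1526.6250
edge 3: (18,12.5)→(8,40)  cross = 18·40 − 8·12.5 = 620.0000; (r_i+r_j)·cross = 26·620.0000 = 16120.0000
edge 4: (8,40)→(3.5,8)  cross = 8·8 − 3.5·40 = -76.0000; (r_i+r_j)·cross = 11.5·-76.0000 = -874.0000
Σcross = 585.2500 → A = |Σcross|/2 = 292.6250 mm²
Σ(r_i+r_j)·cross = 17687.6250 → first moment M = |Σ|/6 = 2947.9375
R_c = M/A = 2947.9375/292.6250 = 10.0741 mm
θ = 160° = 2.792527 rad
V = θ·R_c·A = 2.792527·10.0741·292.6250 = 8232.194 mm³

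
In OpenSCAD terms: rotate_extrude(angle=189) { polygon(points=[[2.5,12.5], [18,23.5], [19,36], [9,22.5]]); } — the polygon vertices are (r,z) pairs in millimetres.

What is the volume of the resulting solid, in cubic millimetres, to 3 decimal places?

Profile (r,z), 4 vertices: (2.5,12.5) (18,23.5) (19,36) (9,22.5)
edge 0: (2.5,12.5)→(18,23.5)  cross = 2.5·23.5 − 18·12.5 = -166.2500; (r_i+r_j)·cross = 20.5·-166.2500 = -3408.1250
edge 1: (18,23.5)→(19,36)  cross = 18·36 − 19·23.5 = 201.5000; (r_i+r_j)·cross = 37·201.5000 = 7455.5000
edge 2: (19,36)→(9,22.5)  cross = 19·22.5 − 9·36 = 103.5000; (r_i+r_j)·cross = 28·103.5000 = 2898.0000
edge 3: (9,22.5)→(2.5,12.5)  cross = 9·12.5 − 2.5·22.5 = 56.2500; (r_i+r_j)·cross = 11.5·56.2500 = 646.8750
Σcross = 195.0000 → A = |Σcross|/2 = 97.5000 mm²
Σ(r_i+r_j)·cross = 7592.2500 → first moment M = |Σ|/6 = 1265.3750
R_c = M/A = 1265.3750/97.5000 = 12.9782 mm
θ = 189° = 3.298672 rad
V = θ·R_c·A = 3.298672·12.9782·97.5000 = 4174.057 mm³

Volume = 4174.057 mm³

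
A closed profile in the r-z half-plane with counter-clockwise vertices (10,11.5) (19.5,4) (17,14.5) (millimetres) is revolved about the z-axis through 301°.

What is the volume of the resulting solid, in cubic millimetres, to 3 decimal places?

Volume = 3297.848 mm³

Profile (r,z), 3 vertices: (10,11.5) (19.5,4) (17,14.5)
edge 0: (10,11.5)→(19.5,4)  cross = 10·4 − 19.5·11.5 = -184.2500; (r_i+r_j)·cross = 29.5·-184.2500 = -5435.3750
edge 1: (19.5,4)→(17,14.5)  cross = 19.5·14.5 − 17·4 = 214.7500; (r_i+r_j)·cross = 36.5·214.7500 = 7838.3750
edge 2: (17,14.5)→(10,11.5)  cross = 17·11.5 − 10·14.5 = 50.5000; (r_i+r_j)·cross = 27·50.5000 = 1363.5000
Σcross = 81.0000 → A = |Σcross|/2 = 40.5000 mm²
Σ(r_i+r_j)·cross = 3766.5000 → first moment M = |Σ|/6 = 627.7500
R_c = M/A = 627.7500/40.5000 = 15.5000 mm
θ = 301° = 5.253441 rad
V = θ·R_c·A = 5.253441·15.5000·40.5000 = 3297.848 mm³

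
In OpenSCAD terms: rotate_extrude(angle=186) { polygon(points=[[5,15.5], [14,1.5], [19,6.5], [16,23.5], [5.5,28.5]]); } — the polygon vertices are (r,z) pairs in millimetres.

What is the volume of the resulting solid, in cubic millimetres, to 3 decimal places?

Profile (r,z), 5 vertices: (5,15.5) (14,1.5) (19,6.5) (16,23.5) (5.5,28.5)
edge 0: (5,15.5)→(14,1.5)  cross = 5·1.5 − 14·15.5 = -209.5000; (r_i+r_j)·cross = 19·-209.5000 = -3980.5000
edge 1: (14,1.5)→(19,6.5)  cross = 14·6.5 − 19·1.5 = 62.5000; (r_i+r_j)·cross = 33·62.5000 = 2062.5000
edge 2: (19,6.5)→(16,23.5)  cross = 19·23.5 − 16·6.5 = 342.5000; (r_i+r_j)·cross = 35·342.5000 = 11987.5000
edge 3: (16,23.5)→(5.5,28.5)  cross = 16·28.5 − 5.5·23.5 = 326.7500; (r_i+r_j)·cross = 21.5·326.7500 = 7025.1250
edge 4: (5.5,28.5)→(5,15.5)  cross = 5.5·15.5 − 5·28.5 = -57.2500; (r_i+r_j)·cross = 10.5·-57.2500 = -601.1250
Σcross = 465.0000 → A = |Σcross|/2 = 232.5000 mm²
Σ(r_i+r_j)·cross = 16493.5000 → first moment M = |Σ|/6 = 2748.9167
R_c = M/A = 2748.9167/232.5000 = 11.8233 mm
θ = 186° = 3.246312 rad
V = θ·R_c·A = 3.246312·11.8233·232.5000 = 8923.842 mm³

Volume = 8923.842 mm³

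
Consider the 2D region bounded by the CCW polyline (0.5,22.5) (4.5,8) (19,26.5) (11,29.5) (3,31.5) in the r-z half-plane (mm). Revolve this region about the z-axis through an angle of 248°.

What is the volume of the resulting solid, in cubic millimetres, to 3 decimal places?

Volume = 7652.099 mm³

Profile (r,z), 5 vertices: (0.5,22.5) (4.5,8) (19,26.5) (11,29.5) (3,31.5)
edge 0: (0.5,22.5)→(4.5,8)  cross = 0.5·8 − 4.5·22.5 = -97.2500; (r_i+r_j)·cross = 5·-97.2500 = -486.2500
edge 1: (4.5,8)→(19,26.5)  cross = 4.5·26.5 − 19·8 = -32.7500; (r_i+r_j)·cross = 23.5·-32.7500 = -769.6250
edge 2: (19,26.5)→(11,29.5)  cross = 19·29.5 − 11·26.5 = 269.0000; (r_i+r_j)·cross = 30·269.0000 = 8070.0000
edge 3: (11,29.5)→(3,31.5)  cross = 11·31.5 − 3·29.5 = 258.0000; (r_i+r_j)·cross = 14·258.0000 = 3612.0000
edge 4: (3,31.5)→(0.5,22.5)  cross = 3·22.5 − 0.5·31.5 = 51.7500; (r_i+r_j)·cross = 3.5·51.7500 = 181.1250
Σcross = 448.7500 → A = |Σcross|/2 = 224.3750 mm²
Σ(r_i+r_j)·cross = 10607.2500 → first moment M = |Σ|/6 = 1767.8750
R_c = M/A = 1767.8750/224.3750 = 7.8791 mm
θ = 248° = 4.328417 rad
V = θ·R_c·A = 4.328417·7.8791·224.3750 = 7652.099 mm³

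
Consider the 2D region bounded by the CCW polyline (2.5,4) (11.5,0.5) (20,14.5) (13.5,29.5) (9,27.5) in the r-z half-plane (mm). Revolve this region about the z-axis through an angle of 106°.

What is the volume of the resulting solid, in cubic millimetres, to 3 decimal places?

Profile (r,z), 5 vertices: (2.5,4) (11.5,0.5) (20,14.5) (13.5,29.5) (9,27.5)
edge 0: (2.5,4)→(11.5,0.5)  cross = 2.5·0.5 − 11.5·4 = -44.7500; (r_i+r_j)·cross = 14·-44.7500 = -626.5000
edge 1: (11.5,0.5)→(20,14.5)  cross = 11.5·14.5 − 20·0.5 = 156.7500; (r_i+r_j)·cross = 31.5·156.7500 = 4937.6250
edge 2: (20,14.5)→(13.5,29.5)  cross = 20·29.5 − 13.5·14.5 = 394.2500; (r_i+r_j)·cross = 33.5·394.2500 = 13207.3750
edge 3: (13.5,29.5)→(9,27.5)  cross = 13.5·27.5 − 9·29.5 = 105.7500; (r_i+r_j)·cross = 22.5·105.7500 = 2379.3750
edge 4: (9,27.5)→(2.5,4)  cross = 9·4 − 2.5·27.5 = -32.7500; (r_i+r_j)·cross = 11.5·-32.7500 = -376.6250
Σcross = 579.2500 → A = |Σcross|/2 = 289.6250 mm²
Σ(r_i+r_j)·cross = 19521.2500 → first moment M = |Σ|/6 = 3253.5417
R_c = M/A = 3253.5417/289.6250 = 11.2336 mm
θ = 106° = 1.850049 rad
V = θ·R_c·A = 1.850049·11.2336·289.6250 = 6019.212 mm³

Volume = 6019.212 mm³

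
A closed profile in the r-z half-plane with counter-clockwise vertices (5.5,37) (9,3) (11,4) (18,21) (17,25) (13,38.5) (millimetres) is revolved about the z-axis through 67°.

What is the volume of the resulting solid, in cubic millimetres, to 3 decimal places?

Volume = 3547.651 mm³

Profile (r,z), 6 vertices: (5.5,37) (9,3) (11,4) (18,21) (17,25) (13,38.5)
edge 0: (5.5,37)→(9,3)  cross = 5.5·3 − 9·37 = -316.5000; (r_i+r_j)·cross = 14.5·-316.5000 = -4589.2500
edge 1: (9,3)→(11,4)  cross = 9·4 − 11·3 = 3.0000; (r_i+r_j)·cross = 20·3.0000 = 60.0000
edge 2: (11,4)→(18,21)  cross = 11·21 − 18·4 = 159.0000; (r_i+r_j)·cross = 29·159.0000 = 4611.0000
edge 3: (18,21)→(17,25)  cross = 18·25 − 17·21 = 93.0000; (r_i+r_j)·cross = 35·93.0000 = 3255.0000
edge 4: (17,25)→(13,38.5)  cross = 17·38.5 − 13·25 = 329.5000; (r_i+r_j)·cross = 30·329.5000 = 9885.0000
edge 5: (13,38.5)→(5.5,37)  cross = 13·37 − 5.5·38.5 = 269.2500; (r_i+r_j)·cross = 18.5·269.2500 = 4981.1250
Σcross = 537.2500 → A = |Σcross|/2 = 268.6250 mm²
Σ(r_i+r_j)·cross = 18202.8750 → first moment M = |Σ|/6 = 3033.8125
R_c = M/A = 3033.8125/268.6250 = 11.2939 mm
θ = 67° = 1.169371 rad
V = θ·R_c·A = 1.169371·11.2939·268.6250 = 3547.651 mm³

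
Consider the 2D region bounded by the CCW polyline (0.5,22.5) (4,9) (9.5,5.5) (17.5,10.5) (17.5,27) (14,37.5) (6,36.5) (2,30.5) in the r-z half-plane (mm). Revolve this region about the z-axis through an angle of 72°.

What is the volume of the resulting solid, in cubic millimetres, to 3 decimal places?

Volume = 5109.905 mm³

Profile (r,z), 8 vertices: (0.5,22.5) (4,9) (9.5,5.5) (17.5,10.5) (17.5,27) (14,37.5) (6,36.5) (2,30.5)
edge 0: (0.5,22.5)→(4,9)  cross = 0.5·9 − 4·22.5 = -85.5000; (r_i+r_j)·cross = 4.5·-85.5000 = -384.7500
edge 1: (4,9)→(9.5,5.5)  cross = 4·5.5 − 9.5·9 = -63.5000; (r_i+r_j)·cross = 13.5·-63.5000 = -857.2500
edge 2: (9.5,5.5)→(17.5,10.5)  cross = 9.5·10.5 − 17.5·5.5 = 3.5000; (r_i+r_j)·cross = 27·3.5000 = 94.5000
edge 3: (17.5,10.5)→(17.5,27)  cross = 17.5·27 − 17.5·10.5 = 288.7500; (r_i+r_j)·cross = 35·288.7500 = 10106.2500
edge 4: (17.5,27)→(14,37.5)  cross = 17.5·37.5 − 14·27 = 278.2500; (r_i+r_j)·cross = 31.5·278.2500 = 8764.8750
edge 5: (14,37.5)→(6,36.5)  cross = 14·36.5 − 6·37.5 = 286.0000; (r_i+r_j)·cross = 20·286.0000 = 5720.0000
edge 6: (6,36.5)→(2,30.5)  cross = 6·30.5 − 2·36.5 = 110.0000; (r_i+r_j)·cross = 8·110.0000 = 880.0000
edge 7: (2,30.5)→(0.5,22.5)  cross = 2·22.5 − 0.5·30.5 = 29.7500; (r_i+r_j)·cross = 2.5·29.7500 = 74.3750
Σcross = 847.2500 → A = |Σcross|/2 = 423.6250 mm²
Σ(r_i+r_j)·cross = 24398.0000 → first moment M = |Σ|/6 = 4066.3333
R_c = M/A = 4066.3333/423.6250 = 9.5989 mm
θ = 72° = 1.256637 rad
V = θ·R_c·A = 1.256637·9.5989·423.6250 = 5109.905 mm³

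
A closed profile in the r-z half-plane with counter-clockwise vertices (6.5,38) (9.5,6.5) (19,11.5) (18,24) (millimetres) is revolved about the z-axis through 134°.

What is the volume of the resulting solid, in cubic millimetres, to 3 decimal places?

Profile (r,z), 4 vertices: (6.5,38) (9.5,6.5) (19,11.5) (18,24)
edge 0: (6.5,38)→(9.5,6.5)  cross = 6.5·6.5 − 9.5·38 = -318.7500; (r_i+r_j)·cross = 16·-318.7500 = -5100.0000
edge 1: (9.5,6.5)→(19,11.5)  cross = 9.5·11.5 − 19·6.5 = -14.2500; (r_i+r_j)·cross = 28.5·-14.2500 = -406.1250
edge 2: (19,11.5)→(18,24)  cross = 19·24 − 18·11.5 = 249.0000; (r_i+r_j)·cross = 37·249.0000 = 9213.0000
edge 3: (18,24)→(6.5,38)  cross = 18·38 − 6.5·24 = 528.0000; (r_i+r_j)·cross = 24.5·528.0000 = 12936.0000
Σcross = 444.0000 → A = |Σcross|/2 = 222.0000 mm²
Σ(r_i+r_j)·cross = 16642.8750 → first moment M = |Σ|/6 = 2773.8125
R_c = M/A = 2773.8125/222.0000 = 12.4947 mm
θ = 134° = 2.338741 rad
V = θ·R_c·A = 2.338741·12.4947·222.0000 = 6487.230 mm³

Volume = 6487.230 mm³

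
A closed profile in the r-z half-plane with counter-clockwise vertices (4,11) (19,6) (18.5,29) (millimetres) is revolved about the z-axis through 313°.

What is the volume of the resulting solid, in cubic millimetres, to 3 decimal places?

Profile (r,z), 3 vertices: (4,11) (19,6) (18.5,29)
edge 0: (4,11)→(19,6)  cross = 4·6 − 19·11 = -185.0000; (r_i+r_j)·cross = 23·-185.0000 = -4255.0000
edge 1: (19,6)→(18.5,29)  cross = 19·29 − 18.5·6 = 440.0000; (r_i+r_j)·cross = 37.5·440.0000 = 16500.0000
edge 2: (18.5,29)→(4,11)  cross = 18.5·11 − 4·29 = 87.5000; (r_i+r_j)·cross = 22.5·87.5000 = 1968.7500
Σcross = 342.5000 → A = |Σcross|/2 = 171.2500 mm²
Σ(r_i+r_j)·cross = 14213.7500 → first moment M = |Σ|/6 = 2368.9583
R_c = M/A = 2368.9583/171.2500 = 13.8333 mm
θ = 313° = 5.462881 rad
V = θ·R_c·A = 5.462881·13.8333·171.2500 = 12941.336 mm³

Volume = 12941.336 mm³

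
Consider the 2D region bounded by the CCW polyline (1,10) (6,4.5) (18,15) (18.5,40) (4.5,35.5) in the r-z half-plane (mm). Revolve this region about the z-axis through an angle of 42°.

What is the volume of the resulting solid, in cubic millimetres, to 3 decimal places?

Profile (r,z), 5 vertices: (1,10) (6,4.5) (18,15) (18.5,40) (4.5,35.5)
edge 0: (1,10)→(6,4.5)  cross = 1·4.5 − 6·10 = -55.5000; (r_i+r_j)·cross = 7·-55.5000 = -388.5000
edge 1: (6,4.5)→(18,15)  cross = 6·15 − 18·4.5 = 9.0000; (r_i+r_j)·cross = 24·9.0000 = 216.0000
edge 2: (18,15)→(18.5,40)  cross = 18·40 − 18.5·15 = 442.5000; (r_i+r_j)·cross = 36.5·442.5000 = 16151.2500
edge 3: (18.5,40)→(4.5,35.5)  cross = 18.5·35.5 − 4.5·40 = 476.7500; (r_i+r_j)·cross = 23·476.7500 = 10965.2500
edge 4: (4.5,35.5)→(1,10)  cross = 4.5·10 − 1·35.5 = 9.5000; (r_i+r_j)·cross = 5.5·9.5000 = 52.2500
Σcross = 882.2500 → A = |Σcross|/2 = 441.1250 mm²
Σ(r_i+r_j)·cross = 26996.2500 → first moment M = |Σ|/6 = 4499.3750
R_c = M/A = 4499.3750/441.1250 = 10.1998 mm
θ = 42° = 0.733038 rad
V = θ·R_c·A = 0.733038·10.1998·441.1250 = 3298.214 mm³

Volume = 3298.214 mm³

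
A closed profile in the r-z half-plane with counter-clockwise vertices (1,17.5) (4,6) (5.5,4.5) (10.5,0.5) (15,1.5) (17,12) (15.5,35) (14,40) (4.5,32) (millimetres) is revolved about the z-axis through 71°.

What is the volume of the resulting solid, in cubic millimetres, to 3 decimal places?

Volume = 5436.402 mm³

Profile (r,z), 9 vertices: (1,17.5) (4,6) (5.5,4.5) (10.5,0.5) (15,1.5) (17,12) (15.5,35) (14,40) (4.5,32)
edge 0: (1,17.5)→(4,6)  cross = 1·6 − 4·17.5 = -64.0000; (r_i+r_j)·cross = 5·-64.0000 = -320.0000
edge 1: (4,6)→(5.5,4.5)  cross = 4·4.5 − 5.5·6 = -15.0000; (r_i+r_j)·cross = 9.5·-15.0000 = -142.5000
edge 2: (5.5,4.5)→(10.5,0.5)  cross = 5.5·0.5 − 10.5·4.5 = -44.5000; (r_i+r_j)·cross = 16·-44.5000 = -712.0000
edge 3: (10.5,0.5)→(15,1.5)  cross = 10.5·1.5 − 15·0.5 = 8.2500; (r_i+r_j)·cross = 25.5·8.2500 = 210.3750
edge 4: (15,1.5)→(17,12)  cross = 15·12 − 17·1.5 = 154.5000; (r_i+r_j)·cross = 32·154.5000 = 4944.0000
edge 5: (17,12)→(15.5,35)  cross = 17·35 − 15.5·12 = 409.0000; (r_i+r_j)·cross = 32.5·409.0000 = 13292.5000
edge 6: (15.5,35)→(14,40)  cross = 15.5·40 − 14·35 = 130.0000; (r_i+r_j)·cross = 29.5·130.0000 = 3835.0000
edge 7: (14,40)→(4.5,32)  cross = 14·32 − 4.5·40 = 268.0000; (r_i+r_j)·cross = 18.5·268.0000 = 4958.0000
edge 8: (4.5,32)→(1,17.5)  cross = 4.5·17.5 − 1·32 = 46.7500; (r_i+r_j)·cross = 5.5·46.7500 = 257.1250
Σcross = 893.0000 → A = |Σcross|/2 = 446.5000 mm²
Σ(r_i+r_j)·cross = 26322.5000 → first moment M = |Σ|/6 = 4387.0833
R_c = M/A = 4387.0833/446.5000 = 9.8255 mm
θ = 71° = 1.239184 rad
V = θ·R_c·A = 1.239184·9.8255·446.5000 = 5436.402 mm³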